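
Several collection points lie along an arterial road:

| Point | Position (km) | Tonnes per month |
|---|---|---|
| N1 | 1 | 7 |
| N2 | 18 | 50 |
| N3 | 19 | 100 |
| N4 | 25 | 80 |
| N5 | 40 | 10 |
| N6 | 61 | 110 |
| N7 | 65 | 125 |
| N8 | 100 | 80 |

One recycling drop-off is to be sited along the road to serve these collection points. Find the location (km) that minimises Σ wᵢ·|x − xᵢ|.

For a sum of weighted absolute distances on a line, the optimum is the weighted median (not the mean). Total weight W = 562; half-weight = 281.
Sort by position and accumulate weight:
  km 1 (N1, w=7) → cum 7
  km 18 (N2, w=50) → cum 57
  km 19 (N3, w=100) → cum 157
  km 25 (N4, w=80) → cum 237
  km 40 (N5, w=10) → cum 247
  km 61 (N6, w=110) → cum 357  ≥ 281 → median here
  km 65 (N7, w=125) → cum 482
  km 100 (N8, w=80) → cum 562
Optimal location: km 61.

x = 61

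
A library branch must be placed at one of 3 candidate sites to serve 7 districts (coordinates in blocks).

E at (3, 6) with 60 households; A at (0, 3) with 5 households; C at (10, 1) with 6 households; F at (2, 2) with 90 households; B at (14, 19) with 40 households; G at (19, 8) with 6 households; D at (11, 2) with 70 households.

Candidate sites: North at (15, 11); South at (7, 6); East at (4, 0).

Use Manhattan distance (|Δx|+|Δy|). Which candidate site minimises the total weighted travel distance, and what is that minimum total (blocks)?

South, total 2592 blocks

Total weighted distance at each candidate:
  North (15, 11): total = 4517
  South (7, 6): total = 2592
  East (4, 0): total = 2785
Minimum is at South with total 2592 blocks.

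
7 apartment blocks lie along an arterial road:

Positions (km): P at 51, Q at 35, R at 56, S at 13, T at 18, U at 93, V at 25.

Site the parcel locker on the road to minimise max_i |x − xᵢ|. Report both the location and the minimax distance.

location 53, max distance 40

The 1-center on a line is the midpoint of the two extreme points: leftmost at 13, rightmost at 93.
Optimal location = (13 + 93)/2 = 53; maximum distance = (93 − 13)/2 = 40.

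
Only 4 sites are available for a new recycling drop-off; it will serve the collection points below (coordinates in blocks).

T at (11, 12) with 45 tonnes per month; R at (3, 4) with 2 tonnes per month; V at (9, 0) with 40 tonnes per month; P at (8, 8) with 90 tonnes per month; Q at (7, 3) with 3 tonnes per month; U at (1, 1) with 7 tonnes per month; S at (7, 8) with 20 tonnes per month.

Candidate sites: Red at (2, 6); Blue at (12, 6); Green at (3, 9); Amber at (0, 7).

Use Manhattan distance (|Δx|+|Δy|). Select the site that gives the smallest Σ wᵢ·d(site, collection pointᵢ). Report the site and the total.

Total weighted distance at each candidate:
  Red (2, 6): total = 2127
  Blue (12, 6): total = 1513
  Green (3, 9): total = 1845
  Amber (0, 7): total = 2424
Minimum is at Blue with total 1513 blocks.

Blue, total 1513 blocks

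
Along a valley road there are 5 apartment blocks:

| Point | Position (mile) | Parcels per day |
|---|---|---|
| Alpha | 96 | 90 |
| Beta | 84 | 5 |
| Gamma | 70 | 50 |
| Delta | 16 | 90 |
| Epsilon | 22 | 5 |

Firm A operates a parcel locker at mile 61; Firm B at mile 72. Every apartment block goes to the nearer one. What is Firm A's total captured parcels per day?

95

The indifferent point is the midpoint (61+72)/2 = 66.5; apartment blocks left of it (closer to Firm A at 61) go to Firm A, those right go to Firm B.
  Delta at 16 (w=90) → Firm A
  Epsilon at 22 (w=5) → Firm A
  Gamma at 70 (w=50) → Firm B
  Beta at 84 (w=5) → Firm B
  Alpha at 96 (w=90) → Firm B
Firm A captures 95; Firm B captures 145.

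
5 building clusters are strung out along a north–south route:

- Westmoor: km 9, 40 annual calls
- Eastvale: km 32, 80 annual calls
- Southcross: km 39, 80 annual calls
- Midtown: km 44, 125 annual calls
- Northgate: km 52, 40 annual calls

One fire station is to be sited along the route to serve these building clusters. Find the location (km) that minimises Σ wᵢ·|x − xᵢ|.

x = 39

For a sum of weighted absolute distances on a line, the optimum is the weighted median (not the mean). Total weight W = 365; half-weight = 182.5.
Sort by position and accumulate weight:
  km 9 (Westmoor, w=40) → cum 40
  km 32 (Eastvale, w=80) → cum 120
  km 39 (Southcross, w=80) → cum 200  ≥ 182.5 → median here
  km 44 (Midtown, w=125) → cum 325
  km 52 (Northgate, w=40) → cum 365
Optimal location: km 39.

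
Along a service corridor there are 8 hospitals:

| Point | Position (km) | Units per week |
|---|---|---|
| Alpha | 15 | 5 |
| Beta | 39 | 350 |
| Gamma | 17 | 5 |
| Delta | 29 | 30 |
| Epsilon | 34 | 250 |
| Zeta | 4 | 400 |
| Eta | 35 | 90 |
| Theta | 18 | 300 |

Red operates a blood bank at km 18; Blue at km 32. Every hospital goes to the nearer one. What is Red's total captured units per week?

The indifferent point is the midpoint (18+32)/2 = 25; hospitals left of it (closer to Red at 18) go to Red, those right go to Blue.
  Zeta at 4 (w=400) → Red
  Alpha at 15 (w=5) → Red
  Gamma at 17 (w=5) → Red
  Theta at 18 (w=300) → Red
  Delta at 29 (w=30) → Blue
  Epsilon at 34 (w=250) → Blue
  Eta at 35 (w=90) → Blue
  Beta at 39 (w=350) → Blue
Red captures 710; Blue captures 720.

710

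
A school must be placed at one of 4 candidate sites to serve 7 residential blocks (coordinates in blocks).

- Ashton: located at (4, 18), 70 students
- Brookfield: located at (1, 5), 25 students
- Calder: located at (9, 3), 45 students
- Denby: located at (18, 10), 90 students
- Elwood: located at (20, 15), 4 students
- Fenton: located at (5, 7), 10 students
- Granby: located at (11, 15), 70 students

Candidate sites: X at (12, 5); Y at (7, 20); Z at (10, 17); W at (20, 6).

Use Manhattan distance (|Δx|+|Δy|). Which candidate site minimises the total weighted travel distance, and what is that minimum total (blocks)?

Total weighted distance at each candidate:
  X (12, 5): total = 3892
  Y (7, 20): total = 4472
  Z (10, 17): total = 3448
  W (20, 6): total = 5086
Minimum is at Z with total 3448 blocks.

Z, total 3448 blocks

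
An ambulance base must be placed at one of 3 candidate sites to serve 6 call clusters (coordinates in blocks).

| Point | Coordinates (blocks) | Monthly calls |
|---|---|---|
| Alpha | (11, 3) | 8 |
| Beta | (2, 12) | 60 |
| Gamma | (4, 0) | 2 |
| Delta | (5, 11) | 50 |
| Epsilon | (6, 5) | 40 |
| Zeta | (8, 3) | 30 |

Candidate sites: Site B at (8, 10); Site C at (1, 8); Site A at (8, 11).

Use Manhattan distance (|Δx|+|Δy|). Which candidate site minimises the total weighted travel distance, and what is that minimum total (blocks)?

Total weighted distance at each candidate:
  Site B (8, 10): total = 1278
  Site C (1, 8): total = 1472
  Site A (8, 11): total = 1248
Minimum is at Site A with total 1248 blocks.

Site A, total 1248 blocks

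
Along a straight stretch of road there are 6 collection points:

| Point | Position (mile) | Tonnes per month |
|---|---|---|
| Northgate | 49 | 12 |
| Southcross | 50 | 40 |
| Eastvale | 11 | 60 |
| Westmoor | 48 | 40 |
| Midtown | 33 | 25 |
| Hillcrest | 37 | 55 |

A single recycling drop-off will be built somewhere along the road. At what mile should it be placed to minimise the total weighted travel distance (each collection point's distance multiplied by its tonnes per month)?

x = 37

For a sum of weighted absolute distances on a line, the optimum is the weighted median (not the mean). Total weight W = 232; half-weight = 116.
Sort by position and accumulate weight:
  mile 11 (Eastvale, w=60) → cum 60
  mile 33 (Midtown, w=25) → cum 85
  mile 37 (Hillcrest, w=55) → cum 140  ≥ 116 → median here
  mile 48 (Westmoor, w=40) → cum 180
  mile 49 (Northgate, w=12) → cum 192
  mile 50 (Southcross, w=40) → cum 232
Optimal location: mile 37.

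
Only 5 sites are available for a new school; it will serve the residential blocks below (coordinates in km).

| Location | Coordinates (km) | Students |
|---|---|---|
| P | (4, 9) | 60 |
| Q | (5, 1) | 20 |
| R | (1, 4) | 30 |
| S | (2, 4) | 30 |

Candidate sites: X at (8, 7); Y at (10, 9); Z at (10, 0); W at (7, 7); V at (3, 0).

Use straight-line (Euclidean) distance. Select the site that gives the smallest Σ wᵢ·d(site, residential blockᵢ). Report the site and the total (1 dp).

Total weighted distance at each candidate:
  X (8, 7): total = 832.2
  Y (10, 9): total = 1140.6
  Z (10, 0): total = 1314.8
  W (7, 7): total = 719.0
  V (3, 0): total = 845.9
Minimum is at W with total 719.0 km.

W, total 719.0 km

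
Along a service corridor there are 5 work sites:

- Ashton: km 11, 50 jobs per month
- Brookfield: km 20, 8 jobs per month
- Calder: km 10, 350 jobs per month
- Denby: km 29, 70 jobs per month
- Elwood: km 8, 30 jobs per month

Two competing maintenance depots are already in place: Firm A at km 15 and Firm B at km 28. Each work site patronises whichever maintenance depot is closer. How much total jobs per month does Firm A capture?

The indifferent point is the midpoint (15+28)/2 = 21.5; work sites left of it (closer to Firm A at 15) go to Firm A, those right go to Firm B.
  Elwood at 8 (w=30) → Firm A
  Calder at 10 (w=350) → Firm A
  Ashton at 11 (w=50) → Firm A
  Brookfield at 20 (w=8) → Firm A
  Denby at 29 (w=70) → Firm B
Firm A captures 438; Firm B captures 70.

438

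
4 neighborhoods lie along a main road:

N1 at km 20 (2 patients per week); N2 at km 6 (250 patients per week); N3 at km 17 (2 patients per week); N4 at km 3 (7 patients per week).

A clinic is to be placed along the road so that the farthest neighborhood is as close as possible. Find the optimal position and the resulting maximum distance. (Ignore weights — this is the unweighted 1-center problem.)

location 11.5, max distance 8.5

The 1-center on a line is the midpoint of the two extreme points: leftmost at 3, rightmost at 20.
Optimal location = (3 + 20)/2 = 11.5; maximum distance = (20 − 3)/2 = 8.5.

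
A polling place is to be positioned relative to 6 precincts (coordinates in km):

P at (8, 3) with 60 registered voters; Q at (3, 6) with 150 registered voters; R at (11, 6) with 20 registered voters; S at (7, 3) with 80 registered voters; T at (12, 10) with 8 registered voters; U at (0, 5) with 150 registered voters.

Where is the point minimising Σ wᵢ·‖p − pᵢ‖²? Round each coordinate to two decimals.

(3.86, 4.85)

The minimiser of Σwᵢ‖p−pᵢ‖² is the weighted centroid p* = (Σwᵢpᵢ)/(Σwᵢ).
Σwᵢ = 468.
Σwᵢxᵢ = 60·8 + 150·3 + 20·11 + 80·7 + 8·12 + 150·0 = 1806.
Σwᵢyᵢ = 60·3 + 150·6 + 20·6 + 80·3 + 8·10 + 150·5 = 2270.
x* = 1806/468 = 3.86, y* = 2270/468 = 4.85.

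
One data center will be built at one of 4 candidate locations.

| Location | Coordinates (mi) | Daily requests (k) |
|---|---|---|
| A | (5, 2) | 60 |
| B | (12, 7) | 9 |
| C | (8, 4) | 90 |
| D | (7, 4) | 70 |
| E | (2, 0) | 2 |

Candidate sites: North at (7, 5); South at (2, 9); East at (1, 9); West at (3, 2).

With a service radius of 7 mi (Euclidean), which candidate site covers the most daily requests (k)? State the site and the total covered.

Coverage radius r = 7 mi; a point is covered iff (Δx)²+(Δy)² ≤ 7² = 49.
  North (7, 5): covers {A, B, C, D} → 229
  South (2, 9): covers {none} → 0
  East (1, 9): covers {none} → 0
  West (3, 2): covers {A, C, D, E} → 222
Maximum coverage at North: 229 daily requests (k).

North, covering 229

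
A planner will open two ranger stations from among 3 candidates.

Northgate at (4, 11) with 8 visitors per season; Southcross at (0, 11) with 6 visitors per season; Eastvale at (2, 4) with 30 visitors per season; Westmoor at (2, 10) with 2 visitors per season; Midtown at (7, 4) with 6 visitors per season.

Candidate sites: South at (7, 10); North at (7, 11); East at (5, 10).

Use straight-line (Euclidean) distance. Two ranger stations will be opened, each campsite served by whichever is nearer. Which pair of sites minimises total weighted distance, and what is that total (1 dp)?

{South, East}, total 285.2

Evaluate every pair (each demand assigned to the nearer of the two):
  {South, East}: total = 285.2
  {North, East}: total = 287.1
  {South, North}: total = 346.3
Best pair: {South, East} with total 285.2.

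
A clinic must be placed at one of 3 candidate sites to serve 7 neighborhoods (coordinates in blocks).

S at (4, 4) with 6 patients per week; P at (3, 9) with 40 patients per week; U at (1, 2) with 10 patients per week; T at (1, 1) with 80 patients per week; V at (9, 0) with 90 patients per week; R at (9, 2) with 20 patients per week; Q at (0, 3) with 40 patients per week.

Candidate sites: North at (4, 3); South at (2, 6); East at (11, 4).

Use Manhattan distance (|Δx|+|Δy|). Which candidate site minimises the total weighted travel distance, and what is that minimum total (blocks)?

Total weighted distance at each candidate:
  North (4, 3): total = 1726
  South (2, 6): total = 2304
  East (11, 4): total = 2822
Minimum is at North with total 1726 blocks.

North, total 1726 blocks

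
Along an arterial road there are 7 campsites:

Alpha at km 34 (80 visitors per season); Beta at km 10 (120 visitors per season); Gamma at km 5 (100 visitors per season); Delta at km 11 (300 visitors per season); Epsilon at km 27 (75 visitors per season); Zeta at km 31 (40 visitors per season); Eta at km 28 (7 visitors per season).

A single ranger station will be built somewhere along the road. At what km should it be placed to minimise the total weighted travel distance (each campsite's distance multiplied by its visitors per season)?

For a sum of weighted absolute distances on a line, the optimum is the weighted median (not the mean). Total weight W = 722; half-weight = 361.
Sort by position and accumulate weight:
  km 5 (Gamma, w=100) → cum 100
  km 10 (Beta, w=120) → cum 220
  km 11 (Delta, w=300) → cum 520  ≥ 361 → median here
  km 27 (Epsilon, w=75) → cum 595
  km 28 (Eta, w=7) → cum 602
  km 31 (Zeta, w=40) → cum 642
  km 34 (Alpha, w=80) → cum 722
Optimal location: km 11.

x = 11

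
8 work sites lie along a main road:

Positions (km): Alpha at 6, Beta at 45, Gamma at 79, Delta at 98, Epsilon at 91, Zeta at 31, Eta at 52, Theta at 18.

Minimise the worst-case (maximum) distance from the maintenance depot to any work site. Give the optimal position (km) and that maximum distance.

The 1-center on a line is the midpoint of the two extreme points: leftmost at 6, rightmost at 98.
Optimal location = (6 + 98)/2 = 52; maximum distance = (98 − 6)/2 = 46.

location 52, max distance 46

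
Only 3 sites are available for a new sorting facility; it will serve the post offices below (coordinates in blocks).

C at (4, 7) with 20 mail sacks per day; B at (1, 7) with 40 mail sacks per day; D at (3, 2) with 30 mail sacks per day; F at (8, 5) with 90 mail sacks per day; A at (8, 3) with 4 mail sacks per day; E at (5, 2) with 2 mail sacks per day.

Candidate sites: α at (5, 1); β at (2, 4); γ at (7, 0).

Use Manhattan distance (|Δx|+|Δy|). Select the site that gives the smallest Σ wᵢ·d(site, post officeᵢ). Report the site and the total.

β, total 1018 blocks

Total weighted distance at each candidate:
  α (5, 1): total = 1282
  β (2, 4): total = 1018
  γ (7, 0): total = 1464
Minimum is at β with total 1018 blocks.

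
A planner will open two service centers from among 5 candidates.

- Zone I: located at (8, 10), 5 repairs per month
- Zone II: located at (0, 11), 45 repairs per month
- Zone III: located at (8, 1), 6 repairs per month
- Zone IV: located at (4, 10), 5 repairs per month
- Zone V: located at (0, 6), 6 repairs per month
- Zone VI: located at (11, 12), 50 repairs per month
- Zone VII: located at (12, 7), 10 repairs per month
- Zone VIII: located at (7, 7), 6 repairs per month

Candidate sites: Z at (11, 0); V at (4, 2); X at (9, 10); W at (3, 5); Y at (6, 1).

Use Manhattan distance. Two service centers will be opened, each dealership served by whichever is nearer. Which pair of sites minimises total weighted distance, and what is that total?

{X, W}, total 803

Evaluate every pair (each demand assigned to the nearer of the two):
  {X, W}: total = 803
  {V, X}: total = 848
  {X, Y}: total = 848
  {Z, X}: total = 872
  {Z, W}: total = 1249
  {W, Y}: total = 1417
  {V, W}: total = 1435
  {Z, V}: total = 1485
  {Z, Y}: total = 1630
  {V, Y}: total = 1702
Best pair: {X, W} with total 803.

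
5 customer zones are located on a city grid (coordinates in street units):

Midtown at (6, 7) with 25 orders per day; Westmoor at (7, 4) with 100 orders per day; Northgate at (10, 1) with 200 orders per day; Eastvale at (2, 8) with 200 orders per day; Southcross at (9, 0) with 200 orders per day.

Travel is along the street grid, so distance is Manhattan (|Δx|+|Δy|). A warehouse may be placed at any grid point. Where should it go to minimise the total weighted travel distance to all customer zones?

(9, 1)

Manhattan distance separates: Σwᵢ(|x−xᵢ|+|y−yᵢ|) = Σwᵢ|x−xᵢ| + Σwᵢ|y−yᵢ|, so x and y are optimised independently as 1-D weighted medians.
Total weight W = 725; half = 362.5.
x-coordinate, sorted with cumulative weight:
  x=2 (Eastvale, w=200) cum 200
  x=6 (Midtown, w=25) cum 225
  x=7 (Westmoor, w=100) cum 325
  x=9 (Southcross, w=200) cum 525  ← median
  x=10 (Northgate, w=200) cum 725
⇒ x* = 9
y-coordinate, sorted with cumulative weight:
  y=0 (Southcross, w=200) cum 200
  y=1 (Northgate, w=200) cum 400  ← median
  y=4 (Westmoor, w=100) cum 500
  y=7 (Midtown, w=25) cum 525
  y=8 (Eastvale, w=200) cum 725
⇒ y* = 1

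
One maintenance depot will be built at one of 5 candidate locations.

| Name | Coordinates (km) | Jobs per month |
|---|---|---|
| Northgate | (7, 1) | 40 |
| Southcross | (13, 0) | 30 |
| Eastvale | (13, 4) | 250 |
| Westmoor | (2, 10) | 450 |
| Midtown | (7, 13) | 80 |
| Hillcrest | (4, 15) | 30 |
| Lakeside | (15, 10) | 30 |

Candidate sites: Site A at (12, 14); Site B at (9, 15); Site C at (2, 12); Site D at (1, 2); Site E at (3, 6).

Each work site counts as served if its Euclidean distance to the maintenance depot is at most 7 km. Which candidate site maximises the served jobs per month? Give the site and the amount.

Site C, covering 560

Coverage radius r = 7 km; a point is covered iff (Δx)²+(Δy)² ≤ 7² = 49.
  Site A (12, 14): covers {Midtown, Lakeside} → 110
  Site B (9, 15): covers {Midtown, Hillcrest} → 110
  Site C (2, 12): covers {Westmoor, Midtown, Hillcrest} → 560
  Site D (1, 2): covers {Northgate} → 40
  Site E (3, 6): covers {Northgate, Westmoor} → 490
Maximum coverage at Site C: 560 jobs per month.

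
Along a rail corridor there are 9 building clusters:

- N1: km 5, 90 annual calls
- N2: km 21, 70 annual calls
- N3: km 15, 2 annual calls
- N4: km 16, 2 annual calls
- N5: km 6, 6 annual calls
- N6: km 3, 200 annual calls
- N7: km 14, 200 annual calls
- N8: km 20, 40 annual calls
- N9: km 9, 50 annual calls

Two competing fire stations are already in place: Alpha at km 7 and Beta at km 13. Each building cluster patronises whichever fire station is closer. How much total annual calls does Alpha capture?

The indifferent point is the midpoint (7+13)/2 = 10; building clusters left of it (closer to Alpha at 7) go to Alpha, those right go to Beta.
  N6 at 3 (w=200) → Alpha
  N1 at 5 (w=90) → Alpha
  N5 at 6 (w=6) → Alpha
  N9 at 9 (w=50) → Alpha
  N7 at 14 (w=200) → Beta
  N3 at 15 (w=2) → Beta
  N4 at 16 (w=2) → Beta
  N8 at 20 (w=40) → Beta
  N2 at 21 (w=70) → Beta
Alpha captures 346; Beta captures 314.

346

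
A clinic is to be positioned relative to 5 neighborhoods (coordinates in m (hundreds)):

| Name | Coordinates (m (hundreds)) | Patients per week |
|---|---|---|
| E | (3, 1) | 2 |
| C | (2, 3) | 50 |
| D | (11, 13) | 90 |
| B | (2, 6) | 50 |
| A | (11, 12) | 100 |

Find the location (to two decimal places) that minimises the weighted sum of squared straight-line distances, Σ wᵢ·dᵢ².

The minimiser of Σwᵢ‖p−pᵢ‖² is the weighted centroid p* = (Σwᵢpᵢ)/(Σwᵢ).
Σwᵢ = 292.
Σwᵢxᵢ = 2·3 + 50·2 + 90·11 + 50·2 + 100·11 = 2296.
Σwᵢyᵢ = 2·1 + 50·3 + 90·13 + 50·6 + 100·12 = 2822.
x* = 2296/292 = 7.86, y* = 2822/292 = 9.66.

(7.86, 9.66)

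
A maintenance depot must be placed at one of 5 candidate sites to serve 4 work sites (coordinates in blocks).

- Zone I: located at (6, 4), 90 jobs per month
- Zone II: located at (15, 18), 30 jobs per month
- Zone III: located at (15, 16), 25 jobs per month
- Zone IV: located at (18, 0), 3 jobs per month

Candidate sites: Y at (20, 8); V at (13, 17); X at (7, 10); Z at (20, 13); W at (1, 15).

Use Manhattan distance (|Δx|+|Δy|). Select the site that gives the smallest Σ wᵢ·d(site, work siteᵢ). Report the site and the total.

X, total 1523 blocks

Total weighted distance at each candidate:
  Y (20, 8): total = 2425
  V (13, 17): total = 2031
  X (7, 10): total = 1523
  Z (20, 13): total = 2615
  W (1, 15): total = 2421
Minimum is at X with total 1523 blocks.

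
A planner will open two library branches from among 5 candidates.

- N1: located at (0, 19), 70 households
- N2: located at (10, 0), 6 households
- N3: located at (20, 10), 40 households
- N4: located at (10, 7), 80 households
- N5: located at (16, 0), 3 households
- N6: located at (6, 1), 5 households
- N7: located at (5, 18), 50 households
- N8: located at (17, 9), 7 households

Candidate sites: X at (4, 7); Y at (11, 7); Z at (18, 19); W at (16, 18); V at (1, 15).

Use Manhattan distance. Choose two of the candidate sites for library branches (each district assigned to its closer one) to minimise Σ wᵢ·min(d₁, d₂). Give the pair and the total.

{Y, V}, total 1455

Evaluate every pair (each demand assigned to the nearer of the two):
  {Y, V}: total = 1455
  {X, V}: total = 2220
  {X, Y}: total = 2460
  {Y, W}: total = 2495
  {Y, Z}: total = 2675
  {X, W}: total = 2872
  {Z, V}: total = 2879
  {X, Z}: total = 2892
  {W, V}: total = 2903
  {Z, W}: total = 3943
Best pair: {Y, V} with total 1455.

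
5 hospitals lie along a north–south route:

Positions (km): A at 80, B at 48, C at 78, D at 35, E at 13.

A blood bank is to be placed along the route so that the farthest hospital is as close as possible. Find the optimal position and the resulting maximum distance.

location 46.5, max distance 33.5

The 1-center on a line is the midpoint of the two extreme points: leftmost at 13, rightmost at 80.
Optimal location = (13 + 80)/2 = 46.5; maximum distance = (80 − 13)/2 = 33.5.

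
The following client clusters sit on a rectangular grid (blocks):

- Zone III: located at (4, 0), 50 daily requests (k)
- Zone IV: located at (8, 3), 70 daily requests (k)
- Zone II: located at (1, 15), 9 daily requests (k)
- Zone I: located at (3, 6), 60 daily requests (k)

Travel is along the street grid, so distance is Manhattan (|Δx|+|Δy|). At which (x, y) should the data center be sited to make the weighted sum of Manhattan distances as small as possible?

(4, 3)

Manhattan distance separates: Σwᵢ(|x−xᵢ|+|y−yᵢ|) = Σwᵢ|x−xᵢ| + Σwᵢ|y−yᵢ|, so x and y are optimised independently as 1-D weighted medians.
Total weight W = 189; half = 94.5.
x-coordinate, sorted with cumulative weight:
  x=1 (Zone II, w=9) cum 9
  x=3 (Zone I, w=60) cum 69
  x=4 (Zone III, w=50) cum 119  ← median
  x=8 (Zone IV, w=70) cum 189
⇒ x* = 4
y-coordinate, sorted with cumulative weight:
  y=0 (Zone III, w=50) cum 50
  y=3 (Zone IV, w=70) cum 120  ← median
  y=6 (Zone I, w=60) cum 180
  y=15 (Zone II, w=9) cum 189
⇒ y* = 3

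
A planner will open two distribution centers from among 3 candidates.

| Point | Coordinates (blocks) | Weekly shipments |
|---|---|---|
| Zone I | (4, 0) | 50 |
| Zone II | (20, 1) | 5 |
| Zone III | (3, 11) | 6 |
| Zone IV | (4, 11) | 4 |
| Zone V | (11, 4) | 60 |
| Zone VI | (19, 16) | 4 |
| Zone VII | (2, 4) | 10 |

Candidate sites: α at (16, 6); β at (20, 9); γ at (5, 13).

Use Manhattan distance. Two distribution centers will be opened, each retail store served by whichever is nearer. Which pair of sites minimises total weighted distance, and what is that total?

{α, γ}, total 1373

Evaluate every pair (each demand assigned to the nearer of the two):
  {α, γ}: total = 1373
  {α, β}: total = 1728
  {β, γ}: total = 1768
Best pair: {α, γ} with total 1373.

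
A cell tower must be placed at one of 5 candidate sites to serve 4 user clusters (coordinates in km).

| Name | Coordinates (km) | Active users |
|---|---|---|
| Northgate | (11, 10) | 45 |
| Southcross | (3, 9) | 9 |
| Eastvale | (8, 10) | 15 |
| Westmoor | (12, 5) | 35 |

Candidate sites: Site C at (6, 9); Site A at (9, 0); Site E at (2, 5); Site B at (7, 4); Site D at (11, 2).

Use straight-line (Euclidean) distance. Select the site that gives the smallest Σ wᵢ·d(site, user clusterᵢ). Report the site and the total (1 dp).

Site C, total 542.4 km

Total weighted distance at each candidate:
  Site C (6, 9): total = 542.4
  Site A (9, 0): total = 911.1
  Site E (2, 5): total = 967.6
  Site B (7, 4): total = 651.8
  Site D (11, 2): total = 694.5
Minimum is at Site C with total 542.4 km.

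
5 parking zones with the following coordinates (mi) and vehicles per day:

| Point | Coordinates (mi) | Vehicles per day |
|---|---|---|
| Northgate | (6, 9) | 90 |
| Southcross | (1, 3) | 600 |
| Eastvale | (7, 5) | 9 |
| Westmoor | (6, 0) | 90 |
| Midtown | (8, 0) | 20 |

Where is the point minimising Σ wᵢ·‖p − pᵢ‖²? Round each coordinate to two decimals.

(2.35, 3.28)

The minimiser of Σwᵢ‖p−pᵢ‖² is the weighted centroid p* = (Σwᵢpᵢ)/(Σwᵢ).
Σwᵢ = 809.
Σwᵢxᵢ = 90·6 + 600·1 + 9·7 + 90·6 + 20·8 = 1903.
Σwᵢyᵢ = 90·9 + 600·3 + 9·5 + 90·0 + 20·0 = 2655.
x* = 1903/809 = 2.35, y* = 2655/809 = 3.28.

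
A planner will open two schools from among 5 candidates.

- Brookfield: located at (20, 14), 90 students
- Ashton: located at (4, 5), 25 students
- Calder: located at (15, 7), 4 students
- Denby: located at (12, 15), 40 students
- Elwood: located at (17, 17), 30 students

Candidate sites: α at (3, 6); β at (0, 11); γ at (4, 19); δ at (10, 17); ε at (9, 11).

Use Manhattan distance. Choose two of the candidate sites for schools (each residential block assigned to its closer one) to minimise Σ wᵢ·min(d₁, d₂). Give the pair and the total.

Evaluate every pair (each demand assigned to the nearer of the two):
  {α, δ}: total = 1642
  {β, δ}: total = 1850
  {δ, ε}: total = 1855
  {γ, δ}: total = 1950
  {α, ε}: total = 2050
  {β, ε}: total = 2250
  {γ, ε}: total = 2275
  {α, γ}: total = 2922
  {β, γ}: total = 3146
  {α, β}: total = 3502
Best pair: {α, δ} with total 1642.

{α, δ}, total 1642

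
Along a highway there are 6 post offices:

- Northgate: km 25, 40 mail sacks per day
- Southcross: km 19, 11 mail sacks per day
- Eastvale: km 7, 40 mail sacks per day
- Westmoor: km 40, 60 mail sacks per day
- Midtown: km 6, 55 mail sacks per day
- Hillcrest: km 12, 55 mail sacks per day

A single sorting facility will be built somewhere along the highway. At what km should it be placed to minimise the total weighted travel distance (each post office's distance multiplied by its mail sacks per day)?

For a sum of weighted absolute distances on a line, the optimum is the weighted median (not the mean). Total weight W = 261; half-weight = 130.5.
Sort by position and accumulate weight:
  km 6 (Midtown, w=55) → cum 55
  km 7 (Eastvale, w=40) → cum 95
  km 12 (Hillcrest, w=55) → cum 150  ≥ 130.5 → median here
  km 19 (Southcross, w=11) → cum 161
  km 25 (Northgate, w=40) → cum 201
  km 40 (Westmoor, w=60) → cum 261
Optimal location: km 12.

x = 12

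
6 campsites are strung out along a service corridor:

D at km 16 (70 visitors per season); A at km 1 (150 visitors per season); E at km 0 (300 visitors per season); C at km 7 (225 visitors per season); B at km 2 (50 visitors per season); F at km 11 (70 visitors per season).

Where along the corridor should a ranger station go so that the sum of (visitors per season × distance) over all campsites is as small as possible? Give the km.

For a sum of weighted absolute distances on a line, the optimum is the weighted median (not the mean). Total weight W = 865; half-weight = 432.5.
Sort by position and accumulate weight:
  km 0 (E, w=300) → cum 300
  km 1 (A, w=150) → cum 450  ≥ 432.5 → median here
  km 2 (B, w=50) → cum 500
  km 7 (C, w=225) → cum 725
  km 11 (F, w=70) → cum 795
  km 16 (D, w=70) → cum 865
Optimal location: km 1.

x = 1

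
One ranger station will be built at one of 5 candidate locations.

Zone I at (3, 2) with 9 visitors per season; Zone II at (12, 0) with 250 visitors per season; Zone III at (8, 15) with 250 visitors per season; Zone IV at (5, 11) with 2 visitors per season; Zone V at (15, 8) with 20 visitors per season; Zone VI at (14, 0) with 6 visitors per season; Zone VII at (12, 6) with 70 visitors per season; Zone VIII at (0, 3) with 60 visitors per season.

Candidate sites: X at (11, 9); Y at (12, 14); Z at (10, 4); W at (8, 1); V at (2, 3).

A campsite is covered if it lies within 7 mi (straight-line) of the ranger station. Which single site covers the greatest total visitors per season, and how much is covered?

Coverage radius r = 7 mi; a point is covered iff (Δx)²+(Δy)² ≤ 7² = 49.
  X (11, 9): covers {Zone III, Zone IV, Zone V, Zone VII} → 342
  Y (12, 14): covers {Zone III, Zone V} → 270
  Z (10, 4): covers {Zone II, Zone V, Zone VI, Zone VII} → 346
  W (8, 1): covers {Zone I, Zone II, Zone VI, Zone VII} → 335
  V (2, 3): covers {Zone I, Zone VIII} → 69
Maximum coverage at Z: 346 visitors per season.

Z, covering 346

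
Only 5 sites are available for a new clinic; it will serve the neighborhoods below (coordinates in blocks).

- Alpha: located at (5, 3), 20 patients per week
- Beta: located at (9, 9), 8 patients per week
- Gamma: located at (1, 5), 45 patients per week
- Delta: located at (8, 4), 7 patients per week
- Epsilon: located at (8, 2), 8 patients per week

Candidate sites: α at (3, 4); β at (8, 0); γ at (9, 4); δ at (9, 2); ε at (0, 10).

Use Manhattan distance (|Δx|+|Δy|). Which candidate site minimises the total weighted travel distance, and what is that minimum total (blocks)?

α, total 374 blocks

Total weighted distance at each candidate:
  α (3, 4): total = 374
  β (8, 0): total = 784
  γ (9, 4): total = 576
  δ (9, 2): total = 680
  ε (0, 10): total = 816
Minimum is at α with total 374 blocks.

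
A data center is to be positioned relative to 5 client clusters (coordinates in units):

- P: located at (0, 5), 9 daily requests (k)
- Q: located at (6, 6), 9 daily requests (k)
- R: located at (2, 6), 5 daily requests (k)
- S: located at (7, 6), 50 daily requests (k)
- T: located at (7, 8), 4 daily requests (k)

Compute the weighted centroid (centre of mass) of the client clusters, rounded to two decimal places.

(5.74, 5.99)

The minimiser of Σwᵢ‖p−pᵢ‖² is the weighted centroid p* = (Σwᵢpᵢ)/(Σwᵢ).
Σwᵢ = 77.
Σwᵢxᵢ = 9·0 + 9·6 + 5·2 + 50·7 + 4·7 = 442.
Σwᵢyᵢ = 9·5 + 9·6 + 5·6 + 50·6 + 4·8 = 461.
x* = 442/77 = 5.74, y* = 461/77 = 5.99.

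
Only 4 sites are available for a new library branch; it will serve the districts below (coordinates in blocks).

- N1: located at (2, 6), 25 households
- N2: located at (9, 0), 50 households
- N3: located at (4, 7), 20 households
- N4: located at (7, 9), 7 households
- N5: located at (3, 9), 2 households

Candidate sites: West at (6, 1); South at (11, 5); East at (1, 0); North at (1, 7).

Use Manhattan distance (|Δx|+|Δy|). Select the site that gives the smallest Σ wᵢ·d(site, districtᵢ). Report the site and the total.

Total weighted distance at each candidate:
  West (6, 1): total = 670
  South (11, 5): total = 860
  East (1, 0): total = 902
  North (1, 7): total = 924
Minimum is at West with total 670 blocks.

West, total 670 blocks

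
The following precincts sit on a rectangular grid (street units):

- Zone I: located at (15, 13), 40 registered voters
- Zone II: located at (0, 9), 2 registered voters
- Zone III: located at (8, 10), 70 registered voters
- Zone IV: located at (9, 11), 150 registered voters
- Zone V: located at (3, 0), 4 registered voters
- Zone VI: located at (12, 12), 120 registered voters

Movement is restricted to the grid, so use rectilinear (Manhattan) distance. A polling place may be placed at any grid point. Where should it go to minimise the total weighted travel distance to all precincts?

Manhattan distance separates: Σwᵢ(|x−xᵢ|+|y−yᵢ|) = Σwᵢ|x−xᵢ| + Σwᵢ|y−yᵢ|, so x and y are optimised independently as 1-D weighted medians.
Total weight W = 386; half = 193.
x-coordinate, sorted with cumulative weight:
  x=0 (Zone II, w=2) cum 2
  x=3 (Zone V, w=4) cum 6
  x=8 (Zone III, w=70) cum 76
  x=9 (Zone IV, w=150) cum 226  ← median
  x=12 (Zone VI, w=120) cum 346
  x=15 (Zone I, w=40) cum 386
⇒ x* = 9
y-coordinate, sorted with cumulative weight:
  y=0 (Zone V, w=4) cum 4
  y=9 (Zone II, w=2) cum 6
  y=10 (Zone III, w=70) cum 76
  y=11 (Zone IV, w=150) cum 226  ← median
  y=12 (Zone VI, w=120) cum 346
  y=13 (Zone I, w=40) cum 386
⇒ y* = 11

(9, 11)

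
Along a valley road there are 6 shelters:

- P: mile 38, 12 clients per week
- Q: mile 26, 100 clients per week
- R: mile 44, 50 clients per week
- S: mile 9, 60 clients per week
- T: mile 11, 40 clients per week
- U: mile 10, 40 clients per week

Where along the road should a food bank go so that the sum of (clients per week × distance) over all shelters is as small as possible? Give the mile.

For a sum of weighted absolute distances on a line, the optimum is the weighted median (not the mean). Total weight W = 302; half-weight = 151.
Sort by position and accumulate weight:
  mile 9 (S, w=60) → cum 60
  mile 10 (U, w=40) → cum 100
  mile 11 (T, w=40) → cum 140
  mile 26 (Q, w=100) → cum 240  ≥ 151 → median here
  mile 38 (P, w=12) → cum 252
  mile 44 (R, w=50) → cum 302
Optimal location: mile 26.

x = 26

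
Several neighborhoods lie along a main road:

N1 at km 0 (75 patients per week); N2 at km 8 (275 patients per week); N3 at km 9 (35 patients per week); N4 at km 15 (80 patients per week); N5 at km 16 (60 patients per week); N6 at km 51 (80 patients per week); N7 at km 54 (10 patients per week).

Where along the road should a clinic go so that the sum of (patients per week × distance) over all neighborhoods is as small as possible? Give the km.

For a sum of weighted absolute distances on a line, the optimum is the weighted median (not the mean). Total weight W = 615; half-weight = 307.5.
Sort by position and accumulate weight:
  km 0 (N1, w=75) → cum 75
  km 8 (N2, w=275) → cum 350  ≥ 307.5 → median here
  km 9 (N3, w=35) → cum 385
  km 15 (N4, w=80) → cum 465
  km 16 (N5, w=60) → cum 525
  km 51 (N6, w=80) → cum 605
  km 54 (N7, w=10) → cum 615
Optimal location: km 8.

x = 8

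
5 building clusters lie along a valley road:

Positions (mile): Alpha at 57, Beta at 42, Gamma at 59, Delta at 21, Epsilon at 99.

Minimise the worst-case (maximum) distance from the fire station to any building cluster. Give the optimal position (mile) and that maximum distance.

The 1-center on a line is the midpoint of the two extreme points: leftmost at 21, rightmost at 99.
Optimal location = (21 + 99)/2 = 60; maximum distance = (99 − 21)/2 = 39.

location 60, max distance 39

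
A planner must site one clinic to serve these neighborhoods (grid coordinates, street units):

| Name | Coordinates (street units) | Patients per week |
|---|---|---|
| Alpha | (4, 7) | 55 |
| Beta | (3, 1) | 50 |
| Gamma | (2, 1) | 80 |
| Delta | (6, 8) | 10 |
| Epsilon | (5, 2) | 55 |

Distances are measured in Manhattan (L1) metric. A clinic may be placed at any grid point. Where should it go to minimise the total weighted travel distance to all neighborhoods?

Manhattan distance separates: Σwᵢ(|x−xᵢ|+|y−yᵢ|) = Σwᵢ|x−xᵢ| + Σwᵢ|y−yᵢ|, so x and y are optimised independently as 1-D weighted medians.
Total weight W = 250; half = 125.
x-coordinate, sorted with cumulative weight:
  x=2 (Gamma, w=80) cum 80
  x=3 (Beta, w=50) cum 130  ← median
  x=4 (Alpha, w=55) cum 185
  x=5 (Epsilon, w=55) cum 240
  x=6 (Delta, w=10) cum 250
⇒ x* = 3
y-coordinate, sorted with cumulative weight:
  y=1 (Beta, w=50) cum 50
  y=1 (Gamma, w=80) cum 130  ← median
  y=2 (Epsilon, w=55) cum 185
  y=7 (Alpha, w=55) cum 240
  y=8 (Delta, w=10) cum 250
⇒ y* = 1

(3, 1)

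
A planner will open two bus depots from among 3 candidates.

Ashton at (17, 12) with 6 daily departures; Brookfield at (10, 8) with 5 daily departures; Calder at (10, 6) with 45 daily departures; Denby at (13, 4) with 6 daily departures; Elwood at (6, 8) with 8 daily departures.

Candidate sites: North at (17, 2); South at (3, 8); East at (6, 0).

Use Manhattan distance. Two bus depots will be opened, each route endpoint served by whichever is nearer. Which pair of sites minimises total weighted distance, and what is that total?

Evaluate every pair (each demand assigned to the nearer of the two):
  {North, South}: total = 560
  {South, East}: total = 638
  {North, East}: total = 670
Best pair: {North, South} with total 560.

{North, South}, total 560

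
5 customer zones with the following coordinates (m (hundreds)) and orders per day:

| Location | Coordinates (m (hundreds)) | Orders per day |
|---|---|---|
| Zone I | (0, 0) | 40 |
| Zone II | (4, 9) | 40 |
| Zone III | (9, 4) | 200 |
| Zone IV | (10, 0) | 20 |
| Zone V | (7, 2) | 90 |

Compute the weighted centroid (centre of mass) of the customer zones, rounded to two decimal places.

The minimiser of Σwᵢ‖p−pᵢ‖² is the weighted centroid p* = (Σwᵢpᵢ)/(Σwᵢ).
Σwᵢ = 390.
Σwᵢxᵢ = 40·0 + 40·4 + 200·9 + 20·10 + 90·7 = 2790.
Σwᵢyᵢ = 40·0 + 40·9 + 200·4 + 20·0 + 90·2 = 1340.
x* = 2790/390 = 7.15, y* = 1340/390 = 3.44.

(7.15, 3.44)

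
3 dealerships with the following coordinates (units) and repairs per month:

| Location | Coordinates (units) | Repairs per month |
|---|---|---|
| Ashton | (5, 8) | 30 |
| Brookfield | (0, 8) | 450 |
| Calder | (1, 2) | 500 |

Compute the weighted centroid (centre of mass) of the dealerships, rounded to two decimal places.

(0.66, 4.94)

The minimiser of Σwᵢ‖p−pᵢ‖² is the weighted centroid p* = (Σwᵢpᵢ)/(Σwᵢ).
Σwᵢ = 980.
Σwᵢxᵢ = 30·5 + 450·0 + 500·1 = 650.
Σwᵢyᵢ = 30·8 + 450·8 + 500·2 = 4840.
x* = 650/980 = 0.66, y* = 4840/980 = 4.94.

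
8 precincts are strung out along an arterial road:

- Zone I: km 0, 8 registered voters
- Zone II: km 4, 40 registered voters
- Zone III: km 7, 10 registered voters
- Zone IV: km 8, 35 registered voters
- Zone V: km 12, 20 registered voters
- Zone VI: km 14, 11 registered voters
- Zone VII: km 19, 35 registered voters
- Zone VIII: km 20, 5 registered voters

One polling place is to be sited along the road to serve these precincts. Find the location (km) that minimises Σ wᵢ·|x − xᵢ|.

x = 8

For a sum of weighted absolute distances on a line, the optimum is the weighted median (not the mean). Total weight W = 164; half-weight = 82.
Sort by position and accumulate weight:
  km 0 (Zone I, w=8) → cum 8
  km 4 (Zone II, w=40) → cum 48
  km 7 (Zone III, w=10) → cum 58
  km 8 (Zone IV, w=35) → cum 93  ≥ 82 → median here
  km 12 (Zone V, w=20) → cum 113
  km 14 (Zone VI, w=11) → cum 124
  km 19 (Zone VII, w=35) → cum 159
  km 20 (Zone VIII, w=5) → cum 164
Optimal location: km 8.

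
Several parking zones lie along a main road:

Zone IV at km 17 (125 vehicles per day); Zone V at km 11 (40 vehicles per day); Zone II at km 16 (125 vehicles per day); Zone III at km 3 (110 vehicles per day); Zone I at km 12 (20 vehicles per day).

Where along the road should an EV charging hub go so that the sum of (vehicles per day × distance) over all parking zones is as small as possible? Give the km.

For a sum of weighted absolute distances on a line, the optimum is the weighted median (not the mean). Total weight W = 420; half-weight = 210.
Sort by position and accumulate weight:
  km 3 (Zone III, w=110) → cum 110
  km 11 (Zone V, w=40) → cum 150
  km 12 (Zone I, w=20) → cum 170
  km 16 (Zone II, w=125) → cum 295  ≥ 210 → median here
  km 17 (Zone IV, w=125) → cum 420
Optimal location: km 16.

x = 16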